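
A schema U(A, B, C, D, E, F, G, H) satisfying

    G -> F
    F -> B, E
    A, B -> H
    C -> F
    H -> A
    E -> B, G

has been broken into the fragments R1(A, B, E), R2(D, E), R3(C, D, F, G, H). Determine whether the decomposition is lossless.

No

Chase test. Columns are A, B, C, D, E, F, G, H; row i has aⱼ where attribute j ∈ Ri, else bᵢⱼ.
Initial tableau (one row per fragment):
  row 1: a1 a2 b13 b14 a5 b16 b17 b18
  row 2: b21 b22 b23 a4 a5 b26 b27 b28
  row 3: b31 b32 a3 a4 b35 a6 a7 a8
Rows 1 and 2 agree on E; apply E→B, G and equate their B, G entries.
Rows 1 and 2 agree on G; apply G→F and equate their F entries.
No row becomes fully distinguished — the join is lossy.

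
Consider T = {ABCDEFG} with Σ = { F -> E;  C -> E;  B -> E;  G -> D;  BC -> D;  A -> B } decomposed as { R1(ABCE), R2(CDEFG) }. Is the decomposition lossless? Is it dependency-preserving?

Lossless test: (CE)⁺ = {CE}, which is a superkey of neither fragment — lossy.
Dependency preservation: the restricted closure of {BC} across the fragments never reaches {D}, so BC → D cannot be enforced without a join — not preserved.

lossy and not dependency-preserving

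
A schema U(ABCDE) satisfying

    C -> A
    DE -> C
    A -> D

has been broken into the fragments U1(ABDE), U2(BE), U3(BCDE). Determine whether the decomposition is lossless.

Yes

Chase test. Columns are ABCDE; row i has aⱼ where attribute j ∈ Ui, else bᵢⱼ.
Initial tableau (one row per fragment):
  row 1: a1 a2 b13 a4 a5
  row 2: b21 a2 b23 b24 a5
  row 3: b31 a2 a3 a4 a5
Rows 1 and 3 agree on DE; apply DE→C and equate their C entries.
Rows 1 and 3 agree on C; apply C→A and equate their A entries.
Row 1 is now all distinguished symbols — the join is lossless.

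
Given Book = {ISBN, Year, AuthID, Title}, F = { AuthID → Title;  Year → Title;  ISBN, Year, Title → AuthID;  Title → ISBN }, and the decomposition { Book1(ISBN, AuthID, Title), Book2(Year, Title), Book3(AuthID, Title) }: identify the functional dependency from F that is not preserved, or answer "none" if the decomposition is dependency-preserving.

ISBN, Year, Title → AuthID

Check ISBN, Year, Title → AuthID: no single fragment contains all of {ISBN, Year, AuthID, Title}, and the restricted closure of {ISBN, Year, Title} across the fragments never reaches {AuthID}.
AuthID → Title is preserved.
Year → Title is preserved.
Title → ISBN is preserved.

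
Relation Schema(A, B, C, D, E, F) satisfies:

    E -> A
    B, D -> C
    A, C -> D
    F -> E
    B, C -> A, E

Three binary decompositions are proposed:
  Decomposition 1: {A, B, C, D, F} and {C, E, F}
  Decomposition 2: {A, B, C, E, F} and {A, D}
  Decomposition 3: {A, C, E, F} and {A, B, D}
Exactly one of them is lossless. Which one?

Decomposition 1: common = {C, F}, closure = {A, C, D, E, F} → lossless.
Decomposition 2: common = {A}, closure = {A} → lossy.
Decomposition 3: common = {A}, closure = {A} → lossy.

Decomposition 1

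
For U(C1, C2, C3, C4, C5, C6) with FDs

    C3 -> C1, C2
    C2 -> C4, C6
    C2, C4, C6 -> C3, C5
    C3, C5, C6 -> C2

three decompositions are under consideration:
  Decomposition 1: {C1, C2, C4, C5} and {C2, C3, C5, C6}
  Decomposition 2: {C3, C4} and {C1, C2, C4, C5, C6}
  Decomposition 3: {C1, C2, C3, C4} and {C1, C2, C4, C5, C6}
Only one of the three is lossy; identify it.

Decomposition 1: common = {C2, C5}, closure = {C1, C2, C3, C4, C5, C6} → lossless.
Decomposition 2: common = {C4}, closure = {C4} → lossy.
Decomposition 3: common = {C1, C2, C4}, closure = {C1, C2, C3, C4, C5, C6} → lossless.

Decomposition 2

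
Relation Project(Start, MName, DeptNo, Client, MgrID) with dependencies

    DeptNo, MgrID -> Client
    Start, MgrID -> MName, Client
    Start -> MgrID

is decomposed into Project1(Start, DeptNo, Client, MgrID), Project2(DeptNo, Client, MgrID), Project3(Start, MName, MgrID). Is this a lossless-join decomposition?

Yes

Chase test. Columns are Start, MName, DeptNo, Client, MgrID; row i has aⱼ where attribute j ∈ Projecti, else bᵢⱼ.
Initial tableau (one row per fragment):
  row 1: a1 b12 a3 a4 a5
  row 2: b21 b22 a3 a4 a5
  row 3: a1 a2 b33 b34 a5
Rows 1 and 3 agree on Start, MgrID; apply Start, MgrID→MName, Client and equate their MName, Client entries.
Row 1 is now all distinguished symbols — the join is lossless.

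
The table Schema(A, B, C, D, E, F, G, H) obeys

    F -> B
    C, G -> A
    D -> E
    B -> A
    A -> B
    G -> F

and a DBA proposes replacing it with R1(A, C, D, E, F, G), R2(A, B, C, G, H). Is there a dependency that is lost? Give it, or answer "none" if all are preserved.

F → B: restricted closure across fragments reaches B.
C, G → A lies within R1.
D → E lies within R1.
B → A lies within R2.
A → B lies within R2.
G → F lies within R1.
Every dependency is enforceable on the fragments, so the decomposition is dependency-preserving.

none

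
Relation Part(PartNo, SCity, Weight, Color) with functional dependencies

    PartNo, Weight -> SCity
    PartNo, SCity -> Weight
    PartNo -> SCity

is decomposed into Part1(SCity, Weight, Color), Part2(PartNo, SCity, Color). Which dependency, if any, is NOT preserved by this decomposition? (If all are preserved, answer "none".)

Check PartNo, SCity → Weight: no single fragment contains all of {PartNo, SCity, Weight}, and the restricted closure of {PartNo, SCity} across the fragments never reaches {Weight}.
PartNo, Weight → SCity is preserved.
PartNo → SCity is preserved.

PartNo, SCity -> Weight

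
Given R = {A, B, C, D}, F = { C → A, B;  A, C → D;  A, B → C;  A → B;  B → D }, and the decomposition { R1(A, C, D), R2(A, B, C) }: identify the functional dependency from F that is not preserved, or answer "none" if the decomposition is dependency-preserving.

Check B → D: no single fragment contains all of {B, D}, and the restricted closure of {B} across the fragments never reaches {D}.
C → A, B is preserved.
A, C → D is preserved.
A, B → C is preserved.
A → B is preserved.

B → D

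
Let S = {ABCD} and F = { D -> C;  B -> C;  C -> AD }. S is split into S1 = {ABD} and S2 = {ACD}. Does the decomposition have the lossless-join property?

Yes

Common attributes: S1 ∩ S2 = {AD}.
Closure of {AD}: D → C applies, adding C. So (AD)⁺ = {ACD}.
This closure contains every attribute of S2, so S1 ∩ S2 → S2. The join is lossless.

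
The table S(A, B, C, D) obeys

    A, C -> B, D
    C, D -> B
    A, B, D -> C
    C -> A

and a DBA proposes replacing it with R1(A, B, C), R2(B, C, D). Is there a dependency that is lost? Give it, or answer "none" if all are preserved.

Check A, B, D → C: no single fragment contains all of {A, B, C, D}, and the restricted closure of {A, B, D} across the fragments never reaches {C}.
A, C → B, D is preserved.
C, D → B is preserved.
C → A is preserved.

A, B, D -> C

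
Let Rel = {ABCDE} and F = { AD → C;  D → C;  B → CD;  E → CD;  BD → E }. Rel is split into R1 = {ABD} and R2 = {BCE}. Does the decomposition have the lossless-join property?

Yes

Common attributes: R1 ∩ R2 = {B}.
Closure of {B}: B → CD applies, adding CD; BD → E applies, adding E. So (B)⁺ = {BCDE}.
This closure contains every attribute of R2, so R1 ∩ R2 → R2. The join is lossless.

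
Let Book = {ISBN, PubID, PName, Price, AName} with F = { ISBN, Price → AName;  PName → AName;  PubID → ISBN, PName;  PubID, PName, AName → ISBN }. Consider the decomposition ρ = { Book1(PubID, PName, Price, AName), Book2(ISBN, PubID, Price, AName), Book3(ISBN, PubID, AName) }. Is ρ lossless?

Chase test. Columns are ISBN, PubID, PName, Price, AName; row i has aⱼ where attribute j ∈ Booki, else bᵢⱼ.
Initial tableau (one row per fragment):
  row 1: b11 a2 a3 a4 a5
  row 2: a1 a2 b23 a4 a5
  row 3: a1 a2 b33 b34 a5
Rows 1 and 2 agree on PubID; apply PubID→ISBN, PName and equate their ISBN, PName entries.
Rows 1 and 3 agree on PubID; apply PubID→ISBN, PName and equate their ISBN, PName entries.
Row 1 is now all distinguished symbols — the join is lossless.

Yes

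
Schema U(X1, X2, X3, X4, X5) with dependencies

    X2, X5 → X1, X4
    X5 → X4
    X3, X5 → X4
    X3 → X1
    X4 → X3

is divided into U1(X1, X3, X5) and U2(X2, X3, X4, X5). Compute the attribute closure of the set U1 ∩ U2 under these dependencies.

X1, X3, X4, X5

U1 ∩ U2 = {X3, X5}.
X5 → X4 applies, adding X4
X3 → X1 applies, adding X1
Closure: {X1, X3, X4, X5}.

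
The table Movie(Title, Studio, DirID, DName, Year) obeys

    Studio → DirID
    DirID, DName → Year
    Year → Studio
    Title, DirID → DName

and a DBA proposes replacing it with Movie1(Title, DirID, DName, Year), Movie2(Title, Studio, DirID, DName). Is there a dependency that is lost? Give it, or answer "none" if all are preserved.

Year → Studio

Check Year → Studio: no single fragment contains all of {Studio, Year}, and the restricted closure of {Year} across the fragments never reaches {Studio}.
Studio → DirID is preserved.
DirID, DName → Year is preserved.
Title, DirID → DName is preserved.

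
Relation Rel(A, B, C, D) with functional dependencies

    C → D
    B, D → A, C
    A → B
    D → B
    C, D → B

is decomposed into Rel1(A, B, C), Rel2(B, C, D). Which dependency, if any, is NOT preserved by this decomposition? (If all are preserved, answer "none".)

C → D lies within Rel2.
B, D → A, C: restricted closure across fragments reaches A, C.
A → B lies within Rel1.
D → B lies within Rel2.
C, D → B lies within Rel2.
Every dependency is enforceable on the fragments, so the decomposition is dependency-preserving.

none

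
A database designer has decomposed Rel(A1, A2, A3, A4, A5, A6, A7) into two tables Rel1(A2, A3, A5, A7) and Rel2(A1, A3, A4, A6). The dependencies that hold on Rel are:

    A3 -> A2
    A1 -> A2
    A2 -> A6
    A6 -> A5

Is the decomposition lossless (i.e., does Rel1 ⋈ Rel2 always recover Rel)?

No

Common attributes: Rel1 ∩ Rel2 = {A3}.
Closure of {A3}: A3 → A2 applies, adding A2; A2 → A6 applies, adding A6; A6 → A5 applies, adding A5. So (A3)⁺ = {A2, A3, A5, A6}.
The closure contains neither all of Rel1 = {A2, A3, A5, A7} nor all of Rel2 = {A1, A3, A4, A6}, so the common attributes are not a superkey of either fragment. The join is lossy.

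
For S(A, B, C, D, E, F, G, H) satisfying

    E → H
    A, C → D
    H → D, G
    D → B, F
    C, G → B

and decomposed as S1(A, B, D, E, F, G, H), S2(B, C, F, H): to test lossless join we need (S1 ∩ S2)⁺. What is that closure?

S1 ∩ S2 = {B, F, H}.
H → D, G applies, adding D, G
Closure: {B, D, F, G, H}.

B, D, F, G, H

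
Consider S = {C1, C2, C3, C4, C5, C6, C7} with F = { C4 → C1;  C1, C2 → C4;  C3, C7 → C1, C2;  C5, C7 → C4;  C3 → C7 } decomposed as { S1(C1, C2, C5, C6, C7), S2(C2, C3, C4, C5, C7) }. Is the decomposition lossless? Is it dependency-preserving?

lossy and not dependency-preserving

Lossless test: (C2, C5, C7)⁺ = {C1, C2, C4, C5, C7}, which is a superkey of neither fragment — lossy.
Dependency preservation: the restricted closure of {C4} across the fragments never reaches {C1}, so C4 → C1 cannot be enforced without a join — not preserved.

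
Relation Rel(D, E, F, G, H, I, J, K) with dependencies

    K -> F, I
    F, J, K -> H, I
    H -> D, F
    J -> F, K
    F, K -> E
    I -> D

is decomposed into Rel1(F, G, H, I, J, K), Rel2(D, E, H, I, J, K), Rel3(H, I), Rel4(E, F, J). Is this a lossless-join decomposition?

Yes

Chase test. Columns are D, E, F, G, H, I, J, K; row i has aⱼ where attribute j ∈ Reli, else bᵢⱼ.
Initial tableau (one row per fragment):
  row 1: b11 b12 a3 a4 a5 a6 a7 a8
  row 2: a1 a2 b23 b24 a5 a6 a7 a8
  row 3: b31 b32 b33 b34 a5 a6 b37 b38
  row 4: b41 a2 a3 b44 b45 b46 a7 b48
Rows 1 and 2 agree on K; apply K→F, I and equate their F, I entries.
Rows 1 and 2 agree on H; apply H→D, F and equate their D, F entries.
Rows 1 and 3 agree on H; apply H→D, F and equate their D, F entries.
Rows 1 and 4 agree on J; apply J→F, K and equate their F, K entries.
Rows 1 and 2 agree on F, K; apply F, K→E and equate their E entries.
Rows 1 and 4 agree on K; apply K→F, I and equate their F, I entries.
Rows 1 and 4 agree on F, J, K; apply F, J, K→H, I and equate their H, I entries.
Rows 1 and 4 agree on H; apply H→D, F and equate their D, F entries.
Row 1 is now all distinguished symbols — the join is lossless.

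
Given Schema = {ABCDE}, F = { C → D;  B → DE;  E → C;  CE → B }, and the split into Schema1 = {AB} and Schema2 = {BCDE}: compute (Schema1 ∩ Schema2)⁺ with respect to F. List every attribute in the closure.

BCDE

Schema1 ∩ Schema2 = {B}.
B → DE applies, adding DE
E → C applies, adding C
Closure: {BCDE}.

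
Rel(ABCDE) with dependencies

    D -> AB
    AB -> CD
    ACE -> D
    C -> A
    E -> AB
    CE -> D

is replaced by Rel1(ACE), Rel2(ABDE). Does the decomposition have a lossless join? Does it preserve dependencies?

lossless but not dependency-preserving

Lossless test: (AE)⁺ = {ABCDE}, which contains all of one fragment — lossless.
Dependency preservation: the restricted closure of {AB} across the fragments never reaches {CD}, so AB → CD cannot be enforced without a join — not preserved.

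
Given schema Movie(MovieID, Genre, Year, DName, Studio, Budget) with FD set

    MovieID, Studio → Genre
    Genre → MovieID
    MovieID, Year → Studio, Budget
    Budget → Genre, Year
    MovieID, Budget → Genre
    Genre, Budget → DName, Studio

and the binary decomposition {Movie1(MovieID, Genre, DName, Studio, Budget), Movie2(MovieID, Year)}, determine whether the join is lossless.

Common attributes: Movie1 ∩ Movie2 = {MovieID}.
No dependency enlarges {MovieID}, so (MovieID)⁺ = {MovieID}.
The closure contains neither all of Movie1 = {MovieID, Genre, DName, Studio, Budget} nor all of Movie2 = {MovieID, Year}, so the common attributes are not a superkey of either fragment. The join is lossy.

No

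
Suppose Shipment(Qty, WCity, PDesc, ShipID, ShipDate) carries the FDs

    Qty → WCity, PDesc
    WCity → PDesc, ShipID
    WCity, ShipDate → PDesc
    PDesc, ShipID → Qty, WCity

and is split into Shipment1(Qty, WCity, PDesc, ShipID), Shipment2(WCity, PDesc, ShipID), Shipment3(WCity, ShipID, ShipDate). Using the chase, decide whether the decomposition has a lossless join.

Chase test. Columns are Qty, WCity, PDesc, ShipID, ShipDate; row i has aⱼ where attribute j ∈ Shipmenti, else bᵢⱼ.
Initial tableau (one row per fragment):
  row 1: a1 a2 a3 a4 b15
  row 2: b21 a2 a3 a4 b25
  row 3: b31 a2 b33 a4 a5
Rows 1 and 3 agree on WCity; apply WCity→PDesc, ShipID and equate their PDesc, ShipID entries.
Rows 1 and 2 agree on PDesc, ShipID; apply PDesc, ShipID→Qty, WCity and equate their Qty, WCity entries.
Rows 1 and 3 agree on PDesc, ShipID; apply PDesc, ShipID→Qty, WCity and equate their Qty, WCity entries.
Row 3 is now all distinguished symbols — the join is lossless.

Yes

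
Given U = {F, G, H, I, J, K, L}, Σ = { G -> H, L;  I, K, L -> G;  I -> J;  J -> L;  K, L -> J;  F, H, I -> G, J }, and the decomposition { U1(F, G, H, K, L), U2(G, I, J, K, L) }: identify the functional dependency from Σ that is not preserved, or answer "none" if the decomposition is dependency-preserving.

Check F, H, I → G, J: no single fragment contains all of {F, G, H, I, J}, and the restricted closure of {F, H, I} across the fragments never reaches {G, J}.
G → H, L is preserved.
I, K, L → G is preserved.
I → J is preserved.
J → L is preserved.
K, L → J is preserved.

F, H, I -> G, J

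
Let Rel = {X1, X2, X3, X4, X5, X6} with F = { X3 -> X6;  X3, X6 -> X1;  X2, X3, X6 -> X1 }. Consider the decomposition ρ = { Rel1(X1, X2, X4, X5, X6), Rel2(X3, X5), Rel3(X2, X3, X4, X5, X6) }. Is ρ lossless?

Chase test. Columns are X1, X2, X3, X4, X5, X6; row i has aⱼ where attribute j ∈ Reli, else bᵢⱼ.
Initial tableau (one row per fragment):
  row 1: a1 a2 b13 a4 a5 a6
  row 2: b21 b22 a3 b24 a5 b26
  row 3: b31 a2 a3 a4 a5 a6
Rows 2 and 3 agree on X3; apply X3→X6 and equate their X6 entries.
Rows 2 and 3 agree on X3, X6; apply X3, X6→X1 and equate their X1 entries.
No row becomes fully distinguished — the join is lossy.

No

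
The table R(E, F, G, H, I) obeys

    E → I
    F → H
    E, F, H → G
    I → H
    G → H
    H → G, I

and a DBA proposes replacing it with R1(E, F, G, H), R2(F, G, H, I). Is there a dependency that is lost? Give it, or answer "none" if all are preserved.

none

E → I: restricted closure across fragments reaches I.
F → H lies within R1.
E, F, H → G lies within R1.
I → H lies within R2.
G → H lies within R1.
H → G, I lies within R2.
Every dependency is enforceable on the fragments, so the decomposition is dependency-preserving.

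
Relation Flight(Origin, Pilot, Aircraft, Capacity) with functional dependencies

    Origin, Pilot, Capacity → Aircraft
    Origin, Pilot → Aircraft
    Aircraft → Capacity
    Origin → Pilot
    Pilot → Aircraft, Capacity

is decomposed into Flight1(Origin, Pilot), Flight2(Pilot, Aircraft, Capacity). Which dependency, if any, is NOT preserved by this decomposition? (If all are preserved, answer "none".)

none

Origin, Pilot, Capacity → Aircraft: restricted closure across fragments reaches Aircraft.
Origin, Pilot → Aircraft: restricted closure across fragments reaches Aircraft.
Aircraft → Capacity lies within Flight2.
Origin → Pilot lies within Flight1.
Pilot → Aircraft, Capacity lies within Flight2.
Every dependency is enforceable on the fragments, so the decomposition is dependency-preserving.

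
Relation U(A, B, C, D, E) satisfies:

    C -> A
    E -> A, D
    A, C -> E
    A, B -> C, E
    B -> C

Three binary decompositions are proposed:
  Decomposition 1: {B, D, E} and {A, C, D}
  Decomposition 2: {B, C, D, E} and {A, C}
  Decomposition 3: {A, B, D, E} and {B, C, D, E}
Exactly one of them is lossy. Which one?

Decomposition 1

Decomposition 1: common = {D}, closure = {D} → lossy.
Decomposition 2: common = {C}, closure = {A, C, D, E} → lossless.
Decomposition 3: common = {B, D, E}, closure = {A, B, C, D, E} → lossless.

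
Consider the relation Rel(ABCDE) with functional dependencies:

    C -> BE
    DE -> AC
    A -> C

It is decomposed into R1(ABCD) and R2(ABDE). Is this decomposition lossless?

Common attributes: R1 ∩ R2 = {ABD}.
Closure of {ABD}: A → C applies, adding C; C → BE applies, adding E. So (ABD)⁺ = {ABCDE}.
This closure contains every attribute of R1, so R1 ∩ R2 → R1. The join is lossless.

Yes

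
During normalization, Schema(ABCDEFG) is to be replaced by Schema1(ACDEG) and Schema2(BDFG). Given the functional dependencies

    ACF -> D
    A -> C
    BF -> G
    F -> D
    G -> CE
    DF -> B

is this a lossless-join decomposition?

No

Common attributes: Schema1 ∩ Schema2 = {DG}.
Closure of {DG}: G → CE applies, adding CE. So (DG)⁺ = {CDEG}.
The closure contains neither all of Schema1 = {ACDEG} nor all of Schema2 = {BDFG}, so the common attributes are not a superkey of either fragment. The join is lossy.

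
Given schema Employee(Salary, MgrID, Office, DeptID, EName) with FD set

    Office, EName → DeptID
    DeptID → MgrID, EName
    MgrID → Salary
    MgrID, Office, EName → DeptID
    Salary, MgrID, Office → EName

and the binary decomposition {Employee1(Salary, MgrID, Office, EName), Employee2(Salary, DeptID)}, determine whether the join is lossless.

Common attributes: Employee1 ∩ Employee2 = {Salary}.
No dependency enlarges {Salary}, so (Salary)⁺ = {Salary}.
The closure contains neither all of Employee1 = {Salary, MgrID, Office, EName} nor all of Employee2 = {Salary, DeptID}, so the common attributes are not a superkey of either fragment. The join is lossy.

No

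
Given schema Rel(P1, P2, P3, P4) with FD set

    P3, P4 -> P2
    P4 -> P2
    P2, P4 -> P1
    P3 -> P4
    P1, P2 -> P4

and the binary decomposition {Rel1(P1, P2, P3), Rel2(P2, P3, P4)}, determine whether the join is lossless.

Common attributes: Rel1 ∩ Rel2 = {P2, P3}.
Closure of {P2, P3}: P3 → P4 applies, adding P4; P2, P4 → P1 applies, adding P1. So (P2, P3)⁺ = {P1, P2, P3, P4}.
This closure contains every attribute of Rel1, so Rel1 ∩ Rel2 → Rel1. The join is lossless.

Yes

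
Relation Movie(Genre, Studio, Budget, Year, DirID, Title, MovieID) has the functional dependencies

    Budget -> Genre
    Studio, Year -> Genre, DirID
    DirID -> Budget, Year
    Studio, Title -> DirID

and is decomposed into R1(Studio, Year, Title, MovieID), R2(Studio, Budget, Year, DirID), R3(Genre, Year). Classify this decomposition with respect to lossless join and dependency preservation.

Lossless test (chase): Rows 1 and 2 agree on Studio, Year; apply Studio, Year→Genre, DirID and equate their Genre, DirID entries. Rows 1 and 2 agree on DirID; apply DirID→Budget, Year and equate their Budget, Year entries. No row becomes fully distinguished — the join is lossy.
Dependency preservation: the restricted closure of {Budget} across the fragments never reaches {Genre}, so Budget → Genre cannot be enforced without a join — not preserved.

lossy and not dependency-preserving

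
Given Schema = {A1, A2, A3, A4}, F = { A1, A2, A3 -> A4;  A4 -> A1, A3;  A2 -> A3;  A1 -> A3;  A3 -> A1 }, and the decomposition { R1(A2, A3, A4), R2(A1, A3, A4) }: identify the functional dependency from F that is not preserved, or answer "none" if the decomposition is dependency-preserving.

A1, A2, A3 → A4: restricted closure across fragments reaches A4.
A4 → A1, A3 lies within R2.
A2 → A3 lies within R1.
A1 → A3 lies within R2.
A3 → A1 lies within R2.
Every dependency is enforceable on the fragments, so the decomposition is dependency-preserving.

none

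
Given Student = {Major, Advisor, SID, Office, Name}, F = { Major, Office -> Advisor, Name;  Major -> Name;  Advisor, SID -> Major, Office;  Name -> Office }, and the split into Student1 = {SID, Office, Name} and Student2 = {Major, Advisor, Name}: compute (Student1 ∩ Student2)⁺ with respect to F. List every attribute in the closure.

Office, Name

Student1 ∩ Student2 = {Name}.
Name → Office applies, adding Office
Closure: {Office, Name}.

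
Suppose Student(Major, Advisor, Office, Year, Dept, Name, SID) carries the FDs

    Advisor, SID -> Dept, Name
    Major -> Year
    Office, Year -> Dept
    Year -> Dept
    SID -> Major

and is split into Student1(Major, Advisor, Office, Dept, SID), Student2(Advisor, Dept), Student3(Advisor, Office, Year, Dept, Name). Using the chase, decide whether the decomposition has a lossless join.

No

Chase test. Columns are Major, Advisor, Office, Year, Dept, Name, SID; row i has aⱼ where attribute j ∈ Studenti, else bᵢⱼ.
Initial tableau (one row per fragment):
  row 1: a1 a2 a3 b14 a5 b16 a7
  row 2: b21 a2 b23 b24 a5 b26 b27
  row 3: b31 a2 a3 a4 a5 a6 b37
No row becomes fully distinguished — the join is lossy.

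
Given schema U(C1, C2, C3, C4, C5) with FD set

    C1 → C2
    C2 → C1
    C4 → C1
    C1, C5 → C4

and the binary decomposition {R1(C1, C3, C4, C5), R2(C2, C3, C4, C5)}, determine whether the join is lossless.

Common attributes: R1 ∩ R2 = {C3, C4, C5}.
Closure of {C3, C4, C5}: C4 → C1 applies, adding C1; C1 → C2 applies, adding C2. So (C3, C4, C5)⁺ = {C1, C2, C3, C4, C5}.
This closure contains every attribute of R1, so R1 ∩ R2 → R1. The join is lossless.

Yes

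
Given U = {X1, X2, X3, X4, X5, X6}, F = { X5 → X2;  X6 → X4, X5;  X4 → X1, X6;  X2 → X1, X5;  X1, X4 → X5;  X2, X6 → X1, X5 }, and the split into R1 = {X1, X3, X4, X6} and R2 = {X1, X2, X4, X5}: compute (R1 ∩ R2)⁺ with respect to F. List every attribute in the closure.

R1 ∩ R2 = {X1, X4}.
X4 → X1, X6 applies, adding X6
X1, X4 → X5 applies, adding X5
X5 → X2 applies, adding X2
Closure: {X1, X2, X4, X5, X6}.

X1, X2, X4, X5, X6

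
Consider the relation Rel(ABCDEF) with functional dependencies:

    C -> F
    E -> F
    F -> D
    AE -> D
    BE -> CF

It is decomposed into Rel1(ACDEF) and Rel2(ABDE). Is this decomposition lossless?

No

Common attributes: Rel1 ∩ Rel2 = {ADE}.
Closure of {ADE}: E → F applies, adding F. So (ADE)⁺ = {ADEF}.
The closure contains neither all of Rel1 = {ACDEF} nor all of Rel2 = {ABDE}, so the common attributes are not a superkey of either fragment. The join is lossy.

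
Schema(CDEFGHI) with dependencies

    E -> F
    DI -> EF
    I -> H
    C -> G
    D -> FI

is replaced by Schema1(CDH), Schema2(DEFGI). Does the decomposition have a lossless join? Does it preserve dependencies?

lossy and not dependency-preserving

Lossless test: (D)⁺ = {DEFHI}, which is a superkey of neither fragment — lossy.
Dependency preservation: the restricted closure of {I} across the fragments never reaches {H}, so I → H cannot be enforced without a join — not preserved.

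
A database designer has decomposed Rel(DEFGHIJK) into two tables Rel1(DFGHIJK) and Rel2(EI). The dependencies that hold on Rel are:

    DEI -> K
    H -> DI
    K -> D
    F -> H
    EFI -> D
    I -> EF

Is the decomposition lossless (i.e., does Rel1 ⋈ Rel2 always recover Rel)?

Yes

Common attributes: Rel1 ∩ Rel2 = {I}.
Closure of {I}: I → EF applies, adding EF; F → H applies, adding H; EFI → D applies, adding D; DEI → K applies, adding K. So (I)⁺ = {DEFHIK}.
This closure contains every attribute of Rel2, so Rel1 ∩ Rel2 → Rel2. The join is lossless.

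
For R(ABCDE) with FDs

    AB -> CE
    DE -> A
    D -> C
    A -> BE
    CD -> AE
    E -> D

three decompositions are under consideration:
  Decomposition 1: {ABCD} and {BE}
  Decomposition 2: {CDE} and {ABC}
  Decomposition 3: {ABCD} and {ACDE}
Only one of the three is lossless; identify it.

Decomposition 3

Decomposition 1: common = {B}, closure = {B} → lossy.
Decomposition 2: common = {C}, closure = {C} → lossy.
Decomposition 3: common = {ACD}, closure = {ABCDE} → lossless.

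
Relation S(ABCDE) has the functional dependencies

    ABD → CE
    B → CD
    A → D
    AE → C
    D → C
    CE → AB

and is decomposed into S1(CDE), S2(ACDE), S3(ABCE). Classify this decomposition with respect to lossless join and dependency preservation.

lossless but not dependency-preserving

Lossless test (chase): Rows 2 and 3 agree on A; apply A→D and equate their D entries. Rows 1 and 2 agree on CE; apply CE→AB and equate their AB entries. Rows 1 and 3 agree on CE; apply CE→AB and equate their AB entries. Row 1 is now all distinguished symbols — the join is lossless.
Dependency preservation: the restricted closure of {B} across the fragments never reaches {CD}, so B → CD cannot be enforced without a join — not preserved.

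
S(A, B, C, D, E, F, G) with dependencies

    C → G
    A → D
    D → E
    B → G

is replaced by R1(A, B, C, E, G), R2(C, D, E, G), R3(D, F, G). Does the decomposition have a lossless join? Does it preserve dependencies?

lossy and not dependency-preserving

Lossless test (chase): Rows 2 and 3 agree on D; apply D→E and equate their E entries. No row becomes fully distinguished — the join is lossy.
Dependency preservation: the restricted closure of {A} across the fragments never reaches {D}, so A → D cannot be enforced without a join — not preserved.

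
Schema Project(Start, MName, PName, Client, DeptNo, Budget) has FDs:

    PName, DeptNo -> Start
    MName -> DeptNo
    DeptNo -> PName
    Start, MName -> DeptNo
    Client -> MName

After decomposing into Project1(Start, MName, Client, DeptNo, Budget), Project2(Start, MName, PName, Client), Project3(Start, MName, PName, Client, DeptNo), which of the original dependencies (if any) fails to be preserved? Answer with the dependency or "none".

PName, DeptNo → Start lies within Project3.
MName → DeptNo lies within Project1.
DeptNo → PName lies within Project3.
Start, MName → DeptNo lies within Project1.
Client → MName lies within Project1.
Every dependency is enforceable on the fragments, so the decomposition is dependency-preserving.

none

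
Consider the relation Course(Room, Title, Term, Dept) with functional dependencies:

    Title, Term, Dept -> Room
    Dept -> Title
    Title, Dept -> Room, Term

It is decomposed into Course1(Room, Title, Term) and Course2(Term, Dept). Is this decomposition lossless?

No

Common attributes: Course1 ∩ Course2 = {Term}.
No dependency enlarges {Term}, so (Term)⁺ = {Term}.
The closure contains neither all of Course1 = {Room, Title, Term} nor all of Course2 = {Term, Dept}, so the common attributes are not a superkey of either fragment. The join is lossy.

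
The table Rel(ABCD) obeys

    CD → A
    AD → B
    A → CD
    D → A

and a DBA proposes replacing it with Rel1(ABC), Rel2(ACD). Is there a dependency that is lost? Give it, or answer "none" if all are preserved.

CD → A lies within Rel2.
AD → B: restricted closure across fragments reaches B.
A → CD lies within Rel2.
D → A lies within Rel2.
Every dependency is enforceable on the fragments, so the decomposition is dependency-preserving.

none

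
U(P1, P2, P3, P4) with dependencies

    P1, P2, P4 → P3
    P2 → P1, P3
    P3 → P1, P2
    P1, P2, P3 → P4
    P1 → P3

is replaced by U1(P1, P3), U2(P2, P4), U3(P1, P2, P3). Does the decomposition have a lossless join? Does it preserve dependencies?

Lossless test (chase): Rows 2 and 3 agree on P2; apply P2→P1, P3 and equate their P1, P3 entries. Rows 1 and 2 agree on P3; apply P3→P1, P2 and equate their P1, P2 entries. Rows 1 and 2 agree on P1, P2, P3; apply P1, P2, P3→P4 and equate their P4 entries. Rows 1 and 3 agree on P1, P2, P3; apply P1, P2, P3→P4 and equate their P4 entries. Row 1 is now all distinguished symbols — the join is lossless.
Dependency preservation: P1, P2, P4 → P3; P1, P2, P3 → P4 are not contained in any single fragment, but the restricted closure of each left-hand side across the fragments still reaches the right-hand side; the remaining FDs each lie inside some fragment. All dependencies are preserved.

lossless and dependency-preserving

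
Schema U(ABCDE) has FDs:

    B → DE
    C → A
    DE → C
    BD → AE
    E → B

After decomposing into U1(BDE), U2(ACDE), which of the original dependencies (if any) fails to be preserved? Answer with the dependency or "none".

none

B → DE lies within U1.
C → A lies within U2.
DE → C lies within U2.
BD → AE: restricted closure across fragments reaches AE.
E → B lies within U1.
Every dependency is enforceable on the fragments, so the decomposition is dependency-preserving.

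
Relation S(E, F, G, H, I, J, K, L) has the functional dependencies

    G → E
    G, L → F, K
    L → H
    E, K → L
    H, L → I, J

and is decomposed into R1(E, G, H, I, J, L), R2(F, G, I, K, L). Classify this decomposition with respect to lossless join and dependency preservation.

Lossless test: (G, I, L)⁺ = {E, F, G, H, I, J, K, L}, which contains all of one fragment — lossless.
Dependency preservation: the restricted closure of {E, K} across the fragments never reaches {L}, so E, K → L cannot be enforced without a join — not preserved.

lossless but not dependency-preserving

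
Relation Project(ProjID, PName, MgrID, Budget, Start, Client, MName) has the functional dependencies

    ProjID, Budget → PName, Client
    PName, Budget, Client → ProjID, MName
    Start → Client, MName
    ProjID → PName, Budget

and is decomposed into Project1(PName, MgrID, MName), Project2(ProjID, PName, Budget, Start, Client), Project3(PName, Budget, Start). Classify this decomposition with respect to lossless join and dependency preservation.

lossy and not dependency-preserving

Lossless test (chase): Rows 2 and 3 agree on Start; apply Start→Client, MName and equate their Client, MName entries. Rows 2 and 3 agree on PName, Budget, Client; apply PName, Budget, Client→ProjID, MName and equate their ProjID, MName entries. No row becomes fully distinguished — the join is lossy.
Dependency preservation: the restricted closure of {PName, Budget, Client} across the fragments never reaches {ProjID, MName}, so PName, Budget, Client → ProjID, MName cannot be enforced without a join — not preserved.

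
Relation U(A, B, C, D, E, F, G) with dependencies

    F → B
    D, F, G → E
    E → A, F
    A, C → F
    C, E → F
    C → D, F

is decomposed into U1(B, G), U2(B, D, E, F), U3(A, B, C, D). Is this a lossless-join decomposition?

No

Chase test. Columns are A, B, C, D, E, F, G; row i has aⱼ where attribute j ∈ Ui, else bᵢⱼ.
Initial tableau (one row per fragment):
  row 1: b11 a2 b13 b14 b15 b16 a7
  row 2: b21 a2 b23 a4 a5 a6 b27
  row 3: a1 a2 a3 a4 b35 b36 b37
No row becomes fully distinguished — the join is lossy.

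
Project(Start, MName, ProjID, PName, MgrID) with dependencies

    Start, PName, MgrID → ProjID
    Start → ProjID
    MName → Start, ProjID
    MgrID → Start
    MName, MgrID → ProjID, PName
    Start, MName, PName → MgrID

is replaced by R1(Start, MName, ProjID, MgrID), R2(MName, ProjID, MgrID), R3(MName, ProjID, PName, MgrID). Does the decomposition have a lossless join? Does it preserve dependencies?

Lossless test (chase): Rows 1 and 2 agree on MName; apply MName→Start, ProjID and equate their Start, ProjID entries. Rows 1 and 3 agree on MName; apply MName→Start, ProjID and equate their Start, ProjID entries. Rows 1 and 2 agree on MName, MgrID; apply MName, MgrID→ProjID, PName and equate their ProjID, PName entries. Rows 1 and 3 agree on MName, MgrID; apply MName, MgrID→ProjID, PName and equate their ProjID, PName entries. Row 1 is now all distinguished symbols — the join is lossless.
Dependency preservation: Start, PName, MgrID → ProjID; Start, MName, PName → MgrID are not contained in any single fragment, but the restricted closure of each left-hand side across the fragments still reaches the right-hand side; the remaining FDs each lie inside some fragment. All dependencies are preserved.

lossless and dependency-preserving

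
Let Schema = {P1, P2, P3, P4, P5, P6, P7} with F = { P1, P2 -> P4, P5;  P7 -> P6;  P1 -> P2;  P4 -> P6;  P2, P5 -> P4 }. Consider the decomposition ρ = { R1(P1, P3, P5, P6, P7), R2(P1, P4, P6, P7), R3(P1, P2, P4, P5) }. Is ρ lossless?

Chase test. Columns are P1, P2, P3, P4, P5, P6, P7; row i has aⱼ where attribute j ∈ Ri, else bᵢⱼ.
Initial tableau (one row per fragment):
  row 1: a1 b12 a3 b14 a5 a6 a7
  row 2: a1 b22 b23 a4 b25 a6 a7
  row 3: a1 a2 b33 a4 a5 b36 b37
Rows 1 and 2 agree on P1; apply P1→P2 and equate their P2 entries.
Rows 1 and 3 agree on P1; apply P1→P2 and equate their P2 entries.
Rows 2 and 3 agree on P4; apply P4→P6 and equate their P6 entries.
Rows 1 and 3 agree on P2, P5; apply P2, P5→P4 and equate their P4 entries.
Rows 1 and 2 agree on P1, P2; apply P1, P2→P4, P5 and equate their P4, P5 entries.
Row 1 is now all distinguished symbols — the join is lossless.

Yes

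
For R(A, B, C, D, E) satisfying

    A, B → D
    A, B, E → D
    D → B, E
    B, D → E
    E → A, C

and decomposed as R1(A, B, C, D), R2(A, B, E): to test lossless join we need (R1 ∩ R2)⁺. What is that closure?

R1 ∩ R2 = {A, B}.
A, B → D applies, adding D
D → B, E applies, adding E
E → A, C applies, adding C
Closure: {A, B, C, D, E}.

A, B, C, D, E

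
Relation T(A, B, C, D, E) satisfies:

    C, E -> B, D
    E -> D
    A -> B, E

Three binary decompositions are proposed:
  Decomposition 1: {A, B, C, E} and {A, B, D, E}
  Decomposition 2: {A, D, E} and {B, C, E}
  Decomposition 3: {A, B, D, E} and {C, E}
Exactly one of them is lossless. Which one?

Decomposition 1

Decomposition 1: common = {A, B, E}, closure = {A, B, D, E} → lossless.
Decomposition 2: common = {E}, closure = {D, E} → lossy.
Decomposition 3: common = {E}, closure = {D, E} → lossy.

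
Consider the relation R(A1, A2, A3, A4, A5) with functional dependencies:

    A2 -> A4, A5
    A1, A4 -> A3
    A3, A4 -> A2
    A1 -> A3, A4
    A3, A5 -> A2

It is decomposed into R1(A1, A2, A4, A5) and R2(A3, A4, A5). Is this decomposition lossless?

No

Common attributes: R1 ∩ R2 = {A4, A5}.
No dependency enlarges {A4, A5}, so (A4, A5)⁺ = {A4, A5}.
The closure contains neither all of R1 = {A1, A2, A4, A5} nor all of R2 = {A3, A4, A5}, so the common attributes are not a superkey of either fragment. The join is lossy.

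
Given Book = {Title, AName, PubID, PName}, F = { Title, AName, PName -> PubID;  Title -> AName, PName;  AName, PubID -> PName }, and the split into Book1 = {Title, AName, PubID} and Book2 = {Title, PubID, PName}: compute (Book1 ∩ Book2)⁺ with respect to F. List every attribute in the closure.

Book1 ∩ Book2 = {Title, PubID}.
Title → AName, PName applies, adding AName, PName
Closure: {Title, AName, PubID, PName}.

Title, AName, PubID, PName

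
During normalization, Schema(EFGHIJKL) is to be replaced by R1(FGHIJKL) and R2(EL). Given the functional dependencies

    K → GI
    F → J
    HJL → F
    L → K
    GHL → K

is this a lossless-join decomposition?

No

Common attributes: R1 ∩ R2 = {L}.
Closure of {L}: L → K applies, adding K; K → GI applies, adding GI. So (L)⁺ = {GIKL}.
The closure contains neither all of R1 = {FGHIJKL} nor all of R2 = {EL}, so the common attributes are not a superkey of either fragment. The join is lossy.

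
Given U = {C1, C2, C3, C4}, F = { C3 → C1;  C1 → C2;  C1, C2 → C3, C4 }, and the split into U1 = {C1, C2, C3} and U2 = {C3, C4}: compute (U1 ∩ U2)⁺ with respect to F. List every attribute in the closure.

U1 ∩ U2 = {C3}.
C3 → C1 applies, adding C1
C1 → C2 applies, adding C2
C1, C2 → C3, C4 applies, adding C4
Closure: {C1, C2, C3, C4}.

C1, C2, C3, C4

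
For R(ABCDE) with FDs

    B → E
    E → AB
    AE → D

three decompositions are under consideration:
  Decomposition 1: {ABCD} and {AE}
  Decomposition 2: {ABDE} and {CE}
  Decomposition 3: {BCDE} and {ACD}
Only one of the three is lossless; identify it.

Decomposition 2

Decomposition 1: common = {A}, closure = {A} → lossy.
Decomposition 2: common = {E}, closure = {ABDE} → lossless.
Decomposition 3: common = {CD}, closure = {CD} → lossy.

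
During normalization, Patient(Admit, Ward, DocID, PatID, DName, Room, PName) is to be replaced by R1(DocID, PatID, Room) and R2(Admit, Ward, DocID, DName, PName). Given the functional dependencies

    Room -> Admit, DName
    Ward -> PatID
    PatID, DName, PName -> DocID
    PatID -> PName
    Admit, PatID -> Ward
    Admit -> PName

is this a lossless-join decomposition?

No

Common attributes: R1 ∩ R2 = {DocID}.
No dependency enlarges {DocID}, so (DocID)⁺ = {DocID}.
The closure contains neither all of R1 = {DocID, PatID, Room} nor all of R2 = {Admit, Ward, DocID, DName, PName}, so the common attributes are not a superkey of either fragment. The join is lossy.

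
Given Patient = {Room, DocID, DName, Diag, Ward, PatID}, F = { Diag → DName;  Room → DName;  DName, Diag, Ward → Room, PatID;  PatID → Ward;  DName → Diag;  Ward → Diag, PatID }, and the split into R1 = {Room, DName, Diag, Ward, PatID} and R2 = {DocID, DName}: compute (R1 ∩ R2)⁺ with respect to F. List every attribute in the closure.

R1 ∩ R2 = {DName}.
DName → Diag applies, adding Diag
Closure: {DName, Diag}.

DName, Diag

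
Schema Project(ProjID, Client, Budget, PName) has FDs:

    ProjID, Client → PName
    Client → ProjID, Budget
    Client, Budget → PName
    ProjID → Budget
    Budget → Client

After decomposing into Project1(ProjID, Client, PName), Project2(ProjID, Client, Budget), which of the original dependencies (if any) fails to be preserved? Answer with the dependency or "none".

ProjID, Client → PName lies within Project1.
Client → ProjID, Budget lies within Project2.
Client, Budget → PName: restricted closure across fragments reaches PName.
ProjID → Budget lies within Project2.
Budget → Client lies within Project2.
Every dependency is enforceable on the fragments, so the decomposition is dependency-preserving.

none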